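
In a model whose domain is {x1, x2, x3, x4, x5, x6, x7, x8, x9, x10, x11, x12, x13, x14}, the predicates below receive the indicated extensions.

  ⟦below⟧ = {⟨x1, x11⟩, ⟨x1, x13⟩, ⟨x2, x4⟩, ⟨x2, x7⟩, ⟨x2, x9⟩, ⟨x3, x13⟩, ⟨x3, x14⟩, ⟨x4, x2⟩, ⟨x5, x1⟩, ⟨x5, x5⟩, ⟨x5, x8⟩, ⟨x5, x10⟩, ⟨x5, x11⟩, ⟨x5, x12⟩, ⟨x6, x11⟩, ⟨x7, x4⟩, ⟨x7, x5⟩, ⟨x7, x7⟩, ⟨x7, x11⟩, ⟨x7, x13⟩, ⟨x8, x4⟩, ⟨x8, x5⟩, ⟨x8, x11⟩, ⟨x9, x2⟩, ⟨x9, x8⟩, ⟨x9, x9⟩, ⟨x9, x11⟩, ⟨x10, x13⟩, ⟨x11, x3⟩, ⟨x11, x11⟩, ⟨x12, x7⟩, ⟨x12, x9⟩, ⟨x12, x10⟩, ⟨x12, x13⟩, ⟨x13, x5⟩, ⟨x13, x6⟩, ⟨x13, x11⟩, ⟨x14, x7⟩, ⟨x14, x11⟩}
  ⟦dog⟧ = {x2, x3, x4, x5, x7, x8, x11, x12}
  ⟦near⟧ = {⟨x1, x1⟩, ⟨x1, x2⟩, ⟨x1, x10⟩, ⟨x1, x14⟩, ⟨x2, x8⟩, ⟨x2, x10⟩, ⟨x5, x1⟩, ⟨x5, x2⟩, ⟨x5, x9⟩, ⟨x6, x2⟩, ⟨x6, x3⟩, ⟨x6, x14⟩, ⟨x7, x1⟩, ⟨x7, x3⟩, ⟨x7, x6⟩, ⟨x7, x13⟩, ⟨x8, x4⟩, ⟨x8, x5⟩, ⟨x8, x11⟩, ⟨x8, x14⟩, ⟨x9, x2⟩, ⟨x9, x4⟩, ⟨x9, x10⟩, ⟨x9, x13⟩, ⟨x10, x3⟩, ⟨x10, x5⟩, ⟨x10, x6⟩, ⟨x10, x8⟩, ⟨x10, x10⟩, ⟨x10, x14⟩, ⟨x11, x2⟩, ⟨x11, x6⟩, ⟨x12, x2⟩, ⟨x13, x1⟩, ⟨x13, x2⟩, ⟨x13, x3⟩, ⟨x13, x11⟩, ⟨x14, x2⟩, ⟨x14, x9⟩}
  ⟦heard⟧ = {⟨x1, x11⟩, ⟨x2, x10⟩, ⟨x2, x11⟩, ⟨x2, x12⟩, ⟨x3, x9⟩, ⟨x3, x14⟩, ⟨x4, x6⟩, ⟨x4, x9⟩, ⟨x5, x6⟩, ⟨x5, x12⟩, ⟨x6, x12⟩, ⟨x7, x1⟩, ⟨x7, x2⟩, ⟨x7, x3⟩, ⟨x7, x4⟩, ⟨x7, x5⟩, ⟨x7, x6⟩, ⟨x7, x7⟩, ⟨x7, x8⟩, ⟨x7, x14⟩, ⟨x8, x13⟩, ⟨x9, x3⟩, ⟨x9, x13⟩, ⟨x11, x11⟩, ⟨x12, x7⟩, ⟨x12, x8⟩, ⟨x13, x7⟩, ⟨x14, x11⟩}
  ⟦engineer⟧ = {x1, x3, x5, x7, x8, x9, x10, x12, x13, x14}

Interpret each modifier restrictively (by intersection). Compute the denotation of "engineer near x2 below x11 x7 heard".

{x1, x5, x14}

⟦near x2⟧ = {x : ⟨x, x2⟩ ∈ ⟦near⟧} = {x1, x5, x6, x9, x11, x12, x13, x14}
⟦below x11⟧ = {x : ⟨x, x11⟩ ∈ ⟦below⟧} = {x1, x5, x6, x7, x8, x9, x11, x13, x14}
⟦x7 heard⟧ = {x : ⟨x7, x⟩ ∈ ⟦heard⟧} = {x1, x2, x3, x4, x5, x6, x7, x8, x14}
⟦engineer⟧ = {x1, x3, x5, x7, x8, x9, x10, x12, x13, x14}
… ∩ ⟦near x2⟧ = {x1, x3, x5, x7, x8, x9, x10, x12, x13, x14} ∩ {x1, x5, x6, x9, x11, x12, x13, x14} = {x1, x5, x9, x12, x13, x14}
… ∩ ⟦below x11⟧ = {x1, x5, x9, x12, x13, x14} ∩ {x1, x5, x6, x7, x8, x9, x11, x13, x14} = {x1, x5, x9, x13, x14}
… ∩ ⟦x7 heard⟧ = {x1, x5, x9, x13, x14} ∩ {x1, x2, x3, x4, x5, x6, x7, x8, x14} = {x1, x5, x14}
So ⟦engineer near x2 below x11 x7 heard⟧ = {x1, x5, x14}.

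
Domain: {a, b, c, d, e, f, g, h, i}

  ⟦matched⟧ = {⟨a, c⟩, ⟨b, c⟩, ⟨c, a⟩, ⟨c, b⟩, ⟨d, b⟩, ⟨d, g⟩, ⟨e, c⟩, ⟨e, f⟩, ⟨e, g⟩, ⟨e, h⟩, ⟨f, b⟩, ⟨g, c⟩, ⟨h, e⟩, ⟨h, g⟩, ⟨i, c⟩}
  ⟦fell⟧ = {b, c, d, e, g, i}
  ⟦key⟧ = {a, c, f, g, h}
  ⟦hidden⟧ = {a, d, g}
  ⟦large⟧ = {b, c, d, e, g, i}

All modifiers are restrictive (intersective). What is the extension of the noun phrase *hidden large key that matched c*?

{g}

⟦that matched c⟧ = {x : ⟨x, c⟩ ∈ ⟦matched⟧} = {a, b, e, g, i}
⟦key⟧ = {a, c, f, g, h}
… ∩ ⟦that matched c⟧ = {a, c, f, g, h} ∩ {a, b, e, g, i} = {a, g}
… ∩ ⟦hidden⟧ = {a, g} ∩ {a, d, g} = {a, g}
… ∩ ⟦large⟧ = {a, g} ∩ {b, c, d, e, g, i} = {g}
So ⟦hidden large key that matched c⟧ = {g}.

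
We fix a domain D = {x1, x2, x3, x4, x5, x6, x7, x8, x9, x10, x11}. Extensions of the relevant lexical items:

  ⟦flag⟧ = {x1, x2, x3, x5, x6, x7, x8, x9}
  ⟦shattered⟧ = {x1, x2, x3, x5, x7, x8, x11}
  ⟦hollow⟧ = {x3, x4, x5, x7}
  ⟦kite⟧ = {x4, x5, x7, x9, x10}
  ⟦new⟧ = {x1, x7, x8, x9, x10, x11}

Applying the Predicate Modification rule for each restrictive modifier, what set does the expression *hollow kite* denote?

{x4, x5, x7}

⟦kite⟧ = {x4, x5, x7, x9, x10}
… ∩ ⟦hollow⟧ = {x4, x5, x7, x9, x10} ∩ {x3, x4, x5, x7} = {x4, x5, x7}
So ⟦hollow kite⟧ = {x4, x5, x7}.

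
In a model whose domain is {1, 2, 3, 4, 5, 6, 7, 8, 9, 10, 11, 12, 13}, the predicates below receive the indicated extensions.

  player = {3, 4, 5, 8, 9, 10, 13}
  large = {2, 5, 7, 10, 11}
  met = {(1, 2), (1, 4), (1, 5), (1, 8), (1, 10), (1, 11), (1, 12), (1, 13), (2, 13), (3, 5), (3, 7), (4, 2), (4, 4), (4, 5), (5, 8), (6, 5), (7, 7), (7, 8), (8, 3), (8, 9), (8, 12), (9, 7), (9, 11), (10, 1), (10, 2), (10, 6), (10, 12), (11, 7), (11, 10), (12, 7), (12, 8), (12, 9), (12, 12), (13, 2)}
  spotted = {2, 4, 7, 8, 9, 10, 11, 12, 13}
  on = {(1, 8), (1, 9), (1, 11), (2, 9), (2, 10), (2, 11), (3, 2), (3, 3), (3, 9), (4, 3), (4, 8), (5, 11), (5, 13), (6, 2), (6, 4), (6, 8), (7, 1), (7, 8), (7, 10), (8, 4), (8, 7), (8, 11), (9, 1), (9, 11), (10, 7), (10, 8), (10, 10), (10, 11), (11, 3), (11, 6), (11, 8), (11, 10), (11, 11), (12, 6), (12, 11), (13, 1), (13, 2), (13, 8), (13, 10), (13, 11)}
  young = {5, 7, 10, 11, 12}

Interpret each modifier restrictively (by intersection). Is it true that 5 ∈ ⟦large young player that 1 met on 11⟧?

yes

⟦that 1 met⟧ = {x : ⟨1, x⟩ ∈ ⟦met⟧} = {2, 4, 5, 8, 10, 11, 12, 13}
⟦on 11⟧ = {x : ⟨x, 11⟩ ∈ ⟦on⟧} = {1, 2, 5, 8, 9, 10, 11, 12, 13}
⟦player⟧ = {3, 4, 5, 8, 9, 10, 13}
… ∩ ⟦that 1 met⟧ = {3, 4, 5, 8, 9, 10, 13} ∩ {2, 4, 5, 8, 10, 11, 12, 13} = {4, 5, 8, 10, 13}
… ∩ ⟦on 11⟧ = {4, 5, 8, 10, 13} ∩ {1, 2, 5, 8, 9, 10, 11, 12, 13} = {5, 8, 10, 13}
… ∩ ⟦large⟧ = {5, 8, 10, 13} ∩ {2, 5, 7, 10, 11} = {5, 10}
… ∩ ⟦young⟧ = {5, 10} ∩ {5, 7, 10, 11, 12} = {5, 10}
⟦large young player that 1 met on 11⟧ = {5, 10}; 5 ∈ this set.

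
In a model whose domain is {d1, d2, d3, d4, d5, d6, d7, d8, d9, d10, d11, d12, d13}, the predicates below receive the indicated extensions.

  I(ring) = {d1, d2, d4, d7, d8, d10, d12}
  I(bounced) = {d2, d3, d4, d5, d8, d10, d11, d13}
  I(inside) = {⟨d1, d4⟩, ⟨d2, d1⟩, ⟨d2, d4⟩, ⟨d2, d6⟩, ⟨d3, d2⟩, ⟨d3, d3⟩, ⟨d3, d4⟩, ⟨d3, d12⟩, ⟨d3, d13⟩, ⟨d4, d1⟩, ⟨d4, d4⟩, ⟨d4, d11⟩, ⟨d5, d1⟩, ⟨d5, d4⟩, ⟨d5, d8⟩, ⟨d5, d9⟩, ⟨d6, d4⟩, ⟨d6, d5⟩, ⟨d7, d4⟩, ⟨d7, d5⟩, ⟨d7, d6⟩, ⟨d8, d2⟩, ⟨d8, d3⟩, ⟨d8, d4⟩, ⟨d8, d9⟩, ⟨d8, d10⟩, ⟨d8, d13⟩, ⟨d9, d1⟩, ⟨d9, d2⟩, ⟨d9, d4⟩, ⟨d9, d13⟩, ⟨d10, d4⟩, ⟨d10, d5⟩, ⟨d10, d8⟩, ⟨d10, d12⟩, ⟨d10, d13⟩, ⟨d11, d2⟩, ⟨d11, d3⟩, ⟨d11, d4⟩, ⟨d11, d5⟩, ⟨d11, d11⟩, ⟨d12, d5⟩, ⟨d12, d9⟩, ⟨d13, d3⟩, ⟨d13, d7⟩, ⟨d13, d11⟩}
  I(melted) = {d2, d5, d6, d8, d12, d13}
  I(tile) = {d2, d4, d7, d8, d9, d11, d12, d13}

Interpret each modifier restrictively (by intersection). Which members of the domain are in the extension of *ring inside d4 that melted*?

⟦inside d4⟧ = {x : ⟨x, d4⟩ ∈ ⟦inside⟧} = {d1, d2, d3, d4, d5, d6, d7, d8, d9, d10, d11}
⟦that melted⟧ = ⟦melted⟧ = {d2, d5, d6, d8, d12, d13}
⟦ring⟧ = {d1, d2, d4, d7, d8, d10, d12}
… ∩ ⟦inside d4⟧ = {d1, d2, d4, d7, d8, d10, d12} ∩ {d1, d2, d3, d4, d5, d6, d7, d8, d9, d10, d11} = {d1, d2, d4, d7, d8, d10}
… ∩ ⟦that melted⟧ = {d1, d2, d4, d7, d8, d10} ∩ {d2, d5, d6, d8, d12, d13} = {d2, d8}
So ⟦ring inside d4 that melted⟧ = {d2, d8}.

{d2, d8}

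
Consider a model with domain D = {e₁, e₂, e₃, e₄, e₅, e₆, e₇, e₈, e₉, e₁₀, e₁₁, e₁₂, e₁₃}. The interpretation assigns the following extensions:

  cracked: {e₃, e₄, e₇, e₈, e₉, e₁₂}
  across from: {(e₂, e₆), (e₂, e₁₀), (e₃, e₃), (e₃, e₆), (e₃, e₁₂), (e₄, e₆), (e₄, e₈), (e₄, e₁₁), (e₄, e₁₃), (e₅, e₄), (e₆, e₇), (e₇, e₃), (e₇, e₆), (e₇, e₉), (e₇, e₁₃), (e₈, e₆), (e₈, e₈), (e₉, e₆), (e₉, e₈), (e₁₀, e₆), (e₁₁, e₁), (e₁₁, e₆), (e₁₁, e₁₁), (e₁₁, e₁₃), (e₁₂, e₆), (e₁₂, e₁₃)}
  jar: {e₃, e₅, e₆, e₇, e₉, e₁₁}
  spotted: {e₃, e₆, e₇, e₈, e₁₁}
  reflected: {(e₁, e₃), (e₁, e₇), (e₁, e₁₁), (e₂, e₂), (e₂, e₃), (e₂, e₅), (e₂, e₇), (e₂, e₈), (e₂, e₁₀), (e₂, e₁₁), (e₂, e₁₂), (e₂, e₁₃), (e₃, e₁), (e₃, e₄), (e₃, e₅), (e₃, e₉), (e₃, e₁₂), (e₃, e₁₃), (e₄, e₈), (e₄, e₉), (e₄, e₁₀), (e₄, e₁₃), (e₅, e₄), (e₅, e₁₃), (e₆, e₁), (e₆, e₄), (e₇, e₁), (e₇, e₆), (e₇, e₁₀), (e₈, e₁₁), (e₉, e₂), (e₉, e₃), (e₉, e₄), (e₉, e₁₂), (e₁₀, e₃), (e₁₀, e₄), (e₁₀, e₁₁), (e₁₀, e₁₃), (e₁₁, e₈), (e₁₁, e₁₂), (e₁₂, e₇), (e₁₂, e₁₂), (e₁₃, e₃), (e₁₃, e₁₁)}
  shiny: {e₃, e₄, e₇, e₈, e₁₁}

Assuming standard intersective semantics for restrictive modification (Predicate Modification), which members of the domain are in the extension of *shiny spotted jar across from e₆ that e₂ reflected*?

{e₃, e₇, e₁₁}

⟦across from e₆⟧ = {x : ⟨x, e₆⟩ ∈ ⟦across from⟧} = {e₂, e₃, e₄, e₇, e₈, e₉, e₁₀, e₁₁, e₁₂}
⟦that e₂ reflected⟧ = {x : ⟨e₂, x⟩ ∈ ⟦reflected⟧} = {e₂, e₃, e₅, e₇, e₈, e₁₀, e₁₁, e₁₂, e₁₃}
⟦jar⟧ = {e₃, e₅, e₆, e₇, e₉, e₁₁}
… ∩ ⟦across from e₆⟧ = {e₃, e₅, e₆, e₇, e₉, e₁₁} ∩ {e₂, e₃, e₄, e₇, e₈, e₉, e₁₀, e₁₁, e₁₂} = {e₃, e₇, e₉, e₁₁}
… ∩ ⟦that e₂ reflected⟧ = {e₃, e₇, e₉, e₁₁} ∩ {e₂, e₃, e₅, e₇, e₈, e₁₀, e₁₁, e₁₂, e₁₃} = {e₃, e₇, e₁₁}
… ∩ ⟦shiny⟧ = {e₃, e₇, e₁₁} ∩ {e₃, e₄, e₇, e₈, e₁₁} = {e₃, e₇, e₁₁}
… ∩ ⟦spotted⟧ = {e₃, e₇, e₁₁} ∩ {e₃, e₆, e₇, e₈, e₁₁} = {e₃, e₇, e₁₁}
So ⟦shiny spotted jar across from e₆ that e₂ reflected⟧ = {e₃, e₇, e₁₁}.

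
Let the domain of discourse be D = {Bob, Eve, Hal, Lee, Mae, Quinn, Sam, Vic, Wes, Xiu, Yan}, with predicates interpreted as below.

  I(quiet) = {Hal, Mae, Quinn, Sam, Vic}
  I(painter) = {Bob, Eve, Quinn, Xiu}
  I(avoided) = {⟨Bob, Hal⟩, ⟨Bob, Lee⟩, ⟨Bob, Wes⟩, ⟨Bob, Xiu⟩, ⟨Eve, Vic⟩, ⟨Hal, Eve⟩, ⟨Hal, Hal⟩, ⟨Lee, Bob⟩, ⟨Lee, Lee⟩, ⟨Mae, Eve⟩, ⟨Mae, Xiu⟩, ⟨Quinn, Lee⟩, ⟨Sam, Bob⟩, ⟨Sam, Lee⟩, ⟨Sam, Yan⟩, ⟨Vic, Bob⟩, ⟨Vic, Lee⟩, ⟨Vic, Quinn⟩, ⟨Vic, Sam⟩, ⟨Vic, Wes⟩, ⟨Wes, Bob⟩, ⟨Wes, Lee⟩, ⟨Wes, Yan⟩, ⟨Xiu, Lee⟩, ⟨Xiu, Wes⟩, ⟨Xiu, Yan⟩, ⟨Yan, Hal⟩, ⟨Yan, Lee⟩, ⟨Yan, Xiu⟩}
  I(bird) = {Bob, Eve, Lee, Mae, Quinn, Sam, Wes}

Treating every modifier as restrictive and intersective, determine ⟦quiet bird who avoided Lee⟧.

⟦who avoided Lee⟧ = {x : ⟨x, Lee⟩ ∈ ⟦avoided⟧} = {Bob, Lee, Quinn, Sam, Vic, Wes, Xiu, Yan}
⟦bird⟧ = {Bob, Eve, Lee, Mae, Quinn, Sam, Wes}
… ∩ ⟦who avoided Lee⟧ = {Bob, Eve, Lee, Mae, Quinn, Sam, Wes} ∩ {Bob, Lee, Quinn, Sam, Vic, Wes, Xiu, Yan} = {Bob, Lee, Quinn, Sam, Wes}
… ∩ ⟦quiet⟧ = {Bob, Lee, Quinn, Sam, Wes} ∩ {Hal, Mae, Quinn, Sam, Vic} = {Quinn, Sam}
So ⟦quiet bird who avoided Lee⟧ = {Quinn, Sam}.

{Quinn, Sam}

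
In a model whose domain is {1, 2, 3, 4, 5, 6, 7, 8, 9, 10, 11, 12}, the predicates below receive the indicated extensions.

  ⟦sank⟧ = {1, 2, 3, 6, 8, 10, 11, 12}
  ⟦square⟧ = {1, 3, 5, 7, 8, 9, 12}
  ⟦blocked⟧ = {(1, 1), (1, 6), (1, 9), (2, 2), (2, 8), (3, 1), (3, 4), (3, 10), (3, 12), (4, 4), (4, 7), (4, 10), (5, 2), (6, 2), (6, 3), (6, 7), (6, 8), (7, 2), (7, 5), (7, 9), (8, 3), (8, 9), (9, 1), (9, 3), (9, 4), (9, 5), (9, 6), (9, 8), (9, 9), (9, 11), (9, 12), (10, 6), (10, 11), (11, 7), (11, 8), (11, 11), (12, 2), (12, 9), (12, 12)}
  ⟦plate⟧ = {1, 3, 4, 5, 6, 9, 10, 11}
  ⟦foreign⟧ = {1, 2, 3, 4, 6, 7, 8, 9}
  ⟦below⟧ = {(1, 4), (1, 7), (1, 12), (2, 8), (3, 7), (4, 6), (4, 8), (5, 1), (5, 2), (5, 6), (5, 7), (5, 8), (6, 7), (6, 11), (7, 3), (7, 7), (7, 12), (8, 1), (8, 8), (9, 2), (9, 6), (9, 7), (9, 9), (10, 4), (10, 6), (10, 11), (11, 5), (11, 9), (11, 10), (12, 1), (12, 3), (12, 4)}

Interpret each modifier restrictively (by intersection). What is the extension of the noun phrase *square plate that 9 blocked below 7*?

{1, 3, 5, 9}

⟦that 9 blocked⟧ = {x : ⟨9, x⟩ ∈ ⟦blocked⟧} = {1, 3, 4, 5, 6, 8, 9, 11, 12}
⟦below 7⟧ = {x : ⟨x, 7⟩ ∈ ⟦below⟧} = {1, 3, 5, 6, 7, 9}
⟦plate⟧ = {1, 3, 4, 5, 6, 9, 10, 11}
… ∩ ⟦that 9 blocked⟧ = {1, 3, 4, 5, 6, 9, 10, 11} ∩ {1, 3, 4, 5, 6, 8, 9, 11, 12} = {1, 3, 4, 5, 6, 9, 11}
… ∩ ⟦below 7⟧ = {1, 3, 4, 5, 6, 9, 11} ∩ {1, 3, 5, 6, 7, 9} = {1, 3, 5, 6, 9}
… ∩ ⟦square⟧ = {1, 3, 5, 6, 9} ∩ {1, 3, 5, 7, 8, 9, 12} = {1, 3, 5, 9}
So ⟦square plate that 9 blocked below 7⟧ = {1, 3, 5, 9}.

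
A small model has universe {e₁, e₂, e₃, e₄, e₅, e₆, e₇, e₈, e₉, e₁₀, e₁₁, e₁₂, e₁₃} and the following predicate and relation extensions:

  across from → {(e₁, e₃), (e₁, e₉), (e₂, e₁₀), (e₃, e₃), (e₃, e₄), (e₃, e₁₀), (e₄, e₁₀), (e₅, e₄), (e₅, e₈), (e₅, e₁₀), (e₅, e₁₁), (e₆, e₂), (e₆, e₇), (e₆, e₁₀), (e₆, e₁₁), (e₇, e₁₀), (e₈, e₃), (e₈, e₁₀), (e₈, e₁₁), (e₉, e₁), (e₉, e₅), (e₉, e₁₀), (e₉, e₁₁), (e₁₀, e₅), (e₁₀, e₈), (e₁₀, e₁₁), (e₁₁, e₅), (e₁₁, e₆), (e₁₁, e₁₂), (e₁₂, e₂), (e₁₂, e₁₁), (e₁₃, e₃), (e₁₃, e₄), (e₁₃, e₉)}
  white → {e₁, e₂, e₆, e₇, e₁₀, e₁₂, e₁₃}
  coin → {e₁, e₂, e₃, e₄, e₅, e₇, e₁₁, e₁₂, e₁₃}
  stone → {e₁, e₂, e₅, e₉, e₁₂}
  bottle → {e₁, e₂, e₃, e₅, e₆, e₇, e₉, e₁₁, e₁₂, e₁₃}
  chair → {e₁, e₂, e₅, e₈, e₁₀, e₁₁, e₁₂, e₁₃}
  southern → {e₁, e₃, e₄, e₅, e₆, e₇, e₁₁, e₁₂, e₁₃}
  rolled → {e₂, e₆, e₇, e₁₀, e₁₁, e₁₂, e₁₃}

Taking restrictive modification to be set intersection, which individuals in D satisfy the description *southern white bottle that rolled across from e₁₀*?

⟦that rolled⟧ = ⟦rolled⟧ = {e₂, e₆, e₇, e₁₀, e₁₁, e₁₂, e₁₃}
⟦across from e₁₀⟧ = {x : ⟨x, e₁₀⟩ ∈ ⟦across from⟧} = {e₂, e₃, e₄, e₅, e₆, e₇, e₈, e₉}
⟦bottle⟧ = {e₁, e₂, e₃, e₅, e₆, e₇, e₉, e₁₁, e₁₂, e₁₃}
… ∩ ⟦that rolled⟧ = {e₁, e₂, e₃, e₅, e₆, e₇, e₉, e₁₁, e₁₂, e₁₃} ∩ {e₂, e₆, e₇, e₁₀, e₁₁, e₁₂, e₁₃} = {e₂, e₆, e₇, e₁₁, e₁₂, e₁₃}
… ∩ ⟦across from e₁₀⟧ = {e₂, e₆, e₇, e₁₁, e₁₂, e₁₃} ∩ {e₂, e₃, e₄, e₅, e₆, e₇, e₈, e₉} = {e₂, e₆, e₇}
… ∩ ⟦southern⟧ = {e₂, e₆, e₇} ∩ {e₁, e₃, e₄, e₅, e₆, e₇, e₁₁, e₁₂, e₁₃} = {e₆, e₇}
… ∩ ⟦white⟧ = {e₆, e₇} ∩ {e₁, e₂, e₆, e₇, e₁₀, e₁₂, e₁₃} = {e₆, e₇}
So ⟦southern white bottle that rolled across from e₁₀⟧ = {e₆, e₇}.

{e₆, e₇}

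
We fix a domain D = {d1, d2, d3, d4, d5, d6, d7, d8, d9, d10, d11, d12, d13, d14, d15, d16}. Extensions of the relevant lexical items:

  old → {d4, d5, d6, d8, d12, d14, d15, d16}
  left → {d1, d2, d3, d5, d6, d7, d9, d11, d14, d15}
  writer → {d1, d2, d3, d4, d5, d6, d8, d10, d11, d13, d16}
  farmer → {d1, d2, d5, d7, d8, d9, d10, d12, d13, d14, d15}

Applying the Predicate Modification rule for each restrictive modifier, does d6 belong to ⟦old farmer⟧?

⟦farmer⟧ = {d1, d2, d5, d7, d8, d9, d10, d12, d13, d14, d15}
… ∩ ⟦old⟧ = {d1, d2, d5, d7, d8, d9, d10, d12, d13, d14, d15} ∩ {d4, d5, d6, d8, d12, d14, d15, d16} = {d5, d8, d12, d14, d15}
⟦old farmer⟧ = {d5, d8, d12, d14, d15}; d6 ∉ this set.

no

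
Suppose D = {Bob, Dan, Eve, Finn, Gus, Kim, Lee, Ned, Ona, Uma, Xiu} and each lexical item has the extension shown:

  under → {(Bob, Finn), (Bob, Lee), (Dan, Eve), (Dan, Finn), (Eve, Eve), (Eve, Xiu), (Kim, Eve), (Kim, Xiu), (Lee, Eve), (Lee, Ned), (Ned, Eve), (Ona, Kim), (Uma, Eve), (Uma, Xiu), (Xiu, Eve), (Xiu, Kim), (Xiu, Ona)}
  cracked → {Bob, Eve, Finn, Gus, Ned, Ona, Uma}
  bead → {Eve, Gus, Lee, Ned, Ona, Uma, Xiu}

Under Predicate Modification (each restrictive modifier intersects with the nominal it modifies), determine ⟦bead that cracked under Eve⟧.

⟦that cracked⟧ = ⟦cracked⟧ = {Bob, Eve, Finn, Gus, Ned, Ona, Uma}
⟦under Eve⟧ = {x : ⟨x, Eve⟩ ∈ ⟦under⟧} = {Dan, Eve, Kim, Lee, Ned, Uma, Xiu}
⟦bead⟧ = {Eve, Gus, Lee, Ned, Ona, Uma, Xiu}
… ∩ ⟦that cracked⟧ = {Eve, Gus, Lee, Ned, Ona, Uma, Xiu} ∩ {Bob, Eve, Finn, Gus, Ned, Ona, Uma} = {Eve, Gus, Ned, Ona, Uma}
… ∩ ⟦under Eve⟧ = {Eve, Gus, Ned, Ona, Uma} ∩ {Dan, Eve, Kim, Lee, Ned, Uma, Xiu} = {Eve, Ned, Uma}
So ⟦bead that cracked under Eve⟧ = {Eve, Ned, Uma}.

{Eve, Ned, Uma}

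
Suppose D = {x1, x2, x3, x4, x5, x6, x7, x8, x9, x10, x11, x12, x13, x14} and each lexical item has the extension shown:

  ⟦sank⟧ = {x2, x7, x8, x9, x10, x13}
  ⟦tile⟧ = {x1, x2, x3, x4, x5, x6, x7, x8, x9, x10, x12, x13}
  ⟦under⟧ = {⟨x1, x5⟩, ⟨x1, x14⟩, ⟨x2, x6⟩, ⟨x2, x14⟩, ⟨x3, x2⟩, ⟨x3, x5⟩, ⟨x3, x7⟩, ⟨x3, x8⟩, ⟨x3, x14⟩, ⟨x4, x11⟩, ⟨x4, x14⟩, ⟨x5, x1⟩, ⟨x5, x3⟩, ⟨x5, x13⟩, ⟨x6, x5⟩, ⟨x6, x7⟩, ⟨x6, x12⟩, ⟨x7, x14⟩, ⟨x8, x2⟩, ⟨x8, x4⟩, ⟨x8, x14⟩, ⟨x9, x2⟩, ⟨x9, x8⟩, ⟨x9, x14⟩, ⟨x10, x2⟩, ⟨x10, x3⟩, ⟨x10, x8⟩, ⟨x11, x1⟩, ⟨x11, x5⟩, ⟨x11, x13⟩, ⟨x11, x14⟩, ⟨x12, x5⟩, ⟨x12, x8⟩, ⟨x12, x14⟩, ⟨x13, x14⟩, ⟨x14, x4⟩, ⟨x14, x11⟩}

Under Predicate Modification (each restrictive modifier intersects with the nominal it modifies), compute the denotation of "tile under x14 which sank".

{x2, x7, x8, x9, x13}

⟦under x14⟧ = {x : ⟨x, x14⟩ ∈ ⟦under⟧} = {x1, x2, x3, x4, x7, x8, x9, x11, x12, x13}
⟦which sank⟧ = ⟦sank⟧ = {x2, x7, x8, x9, x10, x13}
⟦tile⟧ = {x1, x2, x3, x4, x5, x6, x7, x8, x9, x10, x12, x13}
… ∩ ⟦under x14⟧ = {x1, x2, x3, x4, x5, x6, x7, x8, x9, x10, x12, x13} ∩ {x1, x2, x3, x4, x7, x8, x9, x11, x12, x13} = {x1, x2, x3, x4, x7, x8, x9, x12, x13}
… ∩ ⟦which sank⟧ = {x1, x2, x3, x4, x7, x8, x9, x12, x13} ∩ {x2, x7, x8, x9, x10, x13} = {x2, x7, x8, x9, x13}
So ⟦tile under x14 which sank⟧ = {x2, x7, x8, x9, x13}.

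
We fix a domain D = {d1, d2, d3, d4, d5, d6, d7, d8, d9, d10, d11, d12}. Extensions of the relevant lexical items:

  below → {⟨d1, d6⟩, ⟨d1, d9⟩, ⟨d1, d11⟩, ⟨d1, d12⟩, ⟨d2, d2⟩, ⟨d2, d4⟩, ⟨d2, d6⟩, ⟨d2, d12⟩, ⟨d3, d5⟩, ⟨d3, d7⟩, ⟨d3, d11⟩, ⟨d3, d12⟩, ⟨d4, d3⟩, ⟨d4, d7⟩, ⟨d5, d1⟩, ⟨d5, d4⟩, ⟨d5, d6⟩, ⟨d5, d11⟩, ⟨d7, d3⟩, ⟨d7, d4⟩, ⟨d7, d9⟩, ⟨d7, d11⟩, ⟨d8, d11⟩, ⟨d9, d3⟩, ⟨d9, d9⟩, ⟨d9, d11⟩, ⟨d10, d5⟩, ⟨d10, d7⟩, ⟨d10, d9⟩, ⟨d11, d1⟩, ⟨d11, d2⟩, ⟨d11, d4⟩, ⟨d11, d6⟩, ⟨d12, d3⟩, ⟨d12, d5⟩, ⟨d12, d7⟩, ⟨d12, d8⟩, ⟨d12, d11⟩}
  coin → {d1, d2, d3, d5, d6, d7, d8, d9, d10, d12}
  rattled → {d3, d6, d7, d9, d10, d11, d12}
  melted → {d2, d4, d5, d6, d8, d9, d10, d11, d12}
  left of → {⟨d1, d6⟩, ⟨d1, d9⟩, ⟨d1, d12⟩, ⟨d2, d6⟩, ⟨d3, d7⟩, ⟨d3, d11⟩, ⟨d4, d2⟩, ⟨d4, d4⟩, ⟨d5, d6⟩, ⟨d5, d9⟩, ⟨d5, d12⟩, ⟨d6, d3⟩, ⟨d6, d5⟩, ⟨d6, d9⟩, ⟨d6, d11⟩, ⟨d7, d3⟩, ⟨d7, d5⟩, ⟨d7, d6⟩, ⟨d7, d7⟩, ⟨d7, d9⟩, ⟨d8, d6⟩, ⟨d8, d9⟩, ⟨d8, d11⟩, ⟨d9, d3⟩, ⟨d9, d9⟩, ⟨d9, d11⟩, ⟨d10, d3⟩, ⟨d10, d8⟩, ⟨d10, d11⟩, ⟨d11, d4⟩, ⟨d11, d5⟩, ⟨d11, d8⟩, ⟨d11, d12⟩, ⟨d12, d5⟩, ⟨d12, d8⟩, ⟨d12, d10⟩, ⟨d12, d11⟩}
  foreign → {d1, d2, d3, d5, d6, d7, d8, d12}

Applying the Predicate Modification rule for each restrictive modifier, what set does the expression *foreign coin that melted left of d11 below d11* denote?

{d8, d12}

⟦that melted⟧ = ⟦melted⟧ = {d2, d4, d5, d6, d8, d9, d10, d11, d12}
⟦left of d11⟧ = {x : ⟨x, d11⟩ ∈ ⟦left of⟧} = {d3, d6, d8, d9, d10, d12}
⟦below d11⟧ = {x : ⟨x, d11⟩ ∈ ⟦below⟧} = {d1, d3, d5, d7, d8, d9, d12}
⟦coin⟧ = {d1, d2, d3, d5, d6, d7, d8, d9, d10, d12}
… ∩ ⟦that melted⟧ = {d1, d2, d3, d5, d6, d7, d8, d9, d10, d12} ∩ {d2, d4, d5, d6, d8, d9, d10, d11, d12} = {d2, d5, d6, d8, d9, d10, d12}
… ∩ ⟦left of d11⟧ = {d2, d5, d6, d8, d9, d10, d12} ∩ {d3, d6, d8, d9, d10, d12} = {d6, d8, d9, d10, d12}
… ∩ ⟦below d11⟧ = {d6, d8, d9, d10, d12} ∩ {d1, d3, d5, d7, d8, d9, d12} = {d8, d9, d12}
… ∩ ⟦foreign⟧ = {d8, d9, d12} ∩ {d1, d2, d3, d5, d6, d7, d8, d12} = {d8, d12}
So ⟦foreign coin that melted left of d11 below d11⟧ = {d8, d12}.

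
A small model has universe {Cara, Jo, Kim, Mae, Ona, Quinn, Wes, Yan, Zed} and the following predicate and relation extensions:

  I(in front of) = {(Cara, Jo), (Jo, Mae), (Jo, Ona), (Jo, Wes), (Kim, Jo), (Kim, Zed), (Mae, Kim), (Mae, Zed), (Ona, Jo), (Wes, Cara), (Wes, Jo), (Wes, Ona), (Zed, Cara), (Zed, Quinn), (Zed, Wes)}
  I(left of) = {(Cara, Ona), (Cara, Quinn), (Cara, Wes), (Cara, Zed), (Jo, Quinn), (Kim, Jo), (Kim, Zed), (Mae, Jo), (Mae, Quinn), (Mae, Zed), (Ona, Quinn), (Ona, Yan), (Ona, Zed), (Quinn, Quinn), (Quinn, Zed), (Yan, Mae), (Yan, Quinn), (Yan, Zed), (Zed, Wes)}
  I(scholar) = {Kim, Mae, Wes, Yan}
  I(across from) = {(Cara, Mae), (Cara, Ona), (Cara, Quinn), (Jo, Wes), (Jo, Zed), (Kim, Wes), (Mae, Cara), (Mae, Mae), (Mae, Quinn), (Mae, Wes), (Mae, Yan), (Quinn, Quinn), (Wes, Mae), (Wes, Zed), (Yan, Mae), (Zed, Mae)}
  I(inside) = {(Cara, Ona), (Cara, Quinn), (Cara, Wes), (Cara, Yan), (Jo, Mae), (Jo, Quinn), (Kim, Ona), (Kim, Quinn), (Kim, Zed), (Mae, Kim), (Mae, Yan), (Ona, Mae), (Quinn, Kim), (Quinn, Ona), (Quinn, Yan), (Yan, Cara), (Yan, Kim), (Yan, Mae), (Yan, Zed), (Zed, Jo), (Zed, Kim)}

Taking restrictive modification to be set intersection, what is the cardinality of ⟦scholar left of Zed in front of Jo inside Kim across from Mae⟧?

⟦left of Zed⟧ = {x : ⟨x, Zed⟩ ∈ ⟦left of⟧} = {Cara, Kim, Mae, Ona, Quinn, Yan}
⟦in front of Jo⟧ = {x : ⟨x, Jo⟩ ∈ ⟦in front of⟧} = {Cara, Kim, Ona, Wes}
⟦inside Kim⟧ = {x : ⟨x, Kim⟩ ∈ ⟦inside⟧} = {Mae, Quinn, Yan, Zed}
⟦across from Mae⟧ = {x : ⟨x, Mae⟩ ∈ ⟦across from⟧} = {Cara, Mae, Wes, Yan, Zed}
⟦scholar⟧ = {Kim, Mae, Wes, Yan}
… ∩ ⟦left of Zed⟧ = {Kim, Mae, Wes, Yan} ∩ {Cara, Kim, Mae, Ona, Quinn, Yan} = {Kim, Mae, Yan}
… ∩ ⟦in front of Jo⟧ = {Kim, Mae, Yan} ∩ {Cara, Kim, Ona, Wes} = {Kim}
… ∩ ⟦inside Kim⟧ = {Kim} ∩ {Mae, Quinn, Yan, Zed} = ∅
… ∩ ⟦across from Mae⟧ = ∅ ∩ {Cara, Mae, Wes, Yan, Zed} = ∅
⟦scholar left of Zed in front of Jo inside Kim across from Mae⟧ = ∅, so the cardinality is 0.

0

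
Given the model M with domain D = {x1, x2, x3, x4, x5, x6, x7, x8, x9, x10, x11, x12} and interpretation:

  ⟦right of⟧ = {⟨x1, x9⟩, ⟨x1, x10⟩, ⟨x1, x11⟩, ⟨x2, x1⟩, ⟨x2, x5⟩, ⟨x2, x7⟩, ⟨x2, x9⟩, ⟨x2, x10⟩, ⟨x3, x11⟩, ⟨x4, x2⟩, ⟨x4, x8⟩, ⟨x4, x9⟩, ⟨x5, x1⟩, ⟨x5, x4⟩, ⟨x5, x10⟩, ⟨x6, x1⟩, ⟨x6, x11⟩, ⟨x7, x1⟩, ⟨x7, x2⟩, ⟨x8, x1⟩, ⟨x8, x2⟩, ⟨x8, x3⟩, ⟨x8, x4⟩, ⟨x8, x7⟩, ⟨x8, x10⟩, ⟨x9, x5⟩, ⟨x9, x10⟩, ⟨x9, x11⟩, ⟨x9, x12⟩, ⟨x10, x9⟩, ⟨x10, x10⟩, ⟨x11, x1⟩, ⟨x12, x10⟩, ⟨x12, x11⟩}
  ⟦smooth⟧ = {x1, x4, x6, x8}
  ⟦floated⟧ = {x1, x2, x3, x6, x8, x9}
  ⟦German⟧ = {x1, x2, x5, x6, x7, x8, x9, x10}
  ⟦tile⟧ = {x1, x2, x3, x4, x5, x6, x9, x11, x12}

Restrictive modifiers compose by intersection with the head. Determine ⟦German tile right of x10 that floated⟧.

⟦right of x10⟧ = {x : ⟨x, x10⟩ ∈ ⟦right of⟧} = {x1, x2, x5, x8, x9, x10, x12}
⟦that floated⟧ = ⟦floated⟧ = {x1, x2, x3, x6, x8, x9}
⟦tile⟧ = {x1, x2, x3, x4, x5, x6, x9, x11, x12}
… ∩ ⟦right of x10⟧ = {x1, x2, x3, x4, x5, x6, x9, x11, x12} ∩ {x1, x2, x5, x8, x9, x10, x12} = {x1, x2, x5, x9, x12}
… ∩ ⟦that floated⟧ = {x1, x2, x5, x9, x12} ∩ {x1, x2, x3, x6, x8, x9} = {x1, x2, x9}
… ∩ ⟦German⟧ = {x1, x2, x9} ∩ {x1, x2, x5, x6, x7, x8, x9, x10} = {x1, x2, x9}
So ⟦German tile right of x10 that floated⟧ = {x1, x2, x9}.

{x1, x2, x9}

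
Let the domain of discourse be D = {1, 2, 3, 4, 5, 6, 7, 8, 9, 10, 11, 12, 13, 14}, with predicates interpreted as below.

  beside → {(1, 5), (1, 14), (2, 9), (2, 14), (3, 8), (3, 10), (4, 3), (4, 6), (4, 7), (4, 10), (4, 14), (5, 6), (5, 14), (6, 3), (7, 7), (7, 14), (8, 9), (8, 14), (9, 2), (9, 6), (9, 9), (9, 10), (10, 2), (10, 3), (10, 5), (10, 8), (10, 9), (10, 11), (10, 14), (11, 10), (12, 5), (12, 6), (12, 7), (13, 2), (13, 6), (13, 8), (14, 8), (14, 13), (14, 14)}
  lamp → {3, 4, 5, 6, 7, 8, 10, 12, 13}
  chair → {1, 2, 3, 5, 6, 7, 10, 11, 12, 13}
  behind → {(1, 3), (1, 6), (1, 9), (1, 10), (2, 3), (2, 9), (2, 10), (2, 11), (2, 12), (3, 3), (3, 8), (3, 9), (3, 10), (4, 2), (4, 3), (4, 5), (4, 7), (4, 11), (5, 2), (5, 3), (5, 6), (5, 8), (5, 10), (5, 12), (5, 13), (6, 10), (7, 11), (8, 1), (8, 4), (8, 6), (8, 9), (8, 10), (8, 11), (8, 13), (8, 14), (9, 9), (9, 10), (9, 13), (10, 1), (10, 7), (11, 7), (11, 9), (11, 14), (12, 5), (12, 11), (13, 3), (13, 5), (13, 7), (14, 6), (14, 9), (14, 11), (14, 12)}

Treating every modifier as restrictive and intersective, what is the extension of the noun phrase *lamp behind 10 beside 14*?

⟦behind 10⟧ = {x : ⟨x, 10⟩ ∈ ⟦behind⟧} = {1, 2, 3, 5, 6, 8, 9}
⟦beside 14⟧ = {x : ⟨x, 14⟩ ∈ ⟦beside⟧} = {1, 2, 4, 5, 7, 8, 10, 14}
⟦lamp⟧ = {3, 4, 5, 6, 7, 8, 10, 12, 13}
… ∩ ⟦behind 10⟧ = {3, 4, 5, 6, 7, 8, 10, 12, 13} ∩ {1, 2, 3, 5, 6, 8, 9} = {3, 5, 6, 8}
… ∩ ⟦beside 14⟧ = {3, 5, 6, 8} ∩ {1, 2, 4, 5, 7, 8, 10, 14} = {5, 8}
So ⟦lamp behind 10 beside 14⟧ = {5, 8}.

{5, 8}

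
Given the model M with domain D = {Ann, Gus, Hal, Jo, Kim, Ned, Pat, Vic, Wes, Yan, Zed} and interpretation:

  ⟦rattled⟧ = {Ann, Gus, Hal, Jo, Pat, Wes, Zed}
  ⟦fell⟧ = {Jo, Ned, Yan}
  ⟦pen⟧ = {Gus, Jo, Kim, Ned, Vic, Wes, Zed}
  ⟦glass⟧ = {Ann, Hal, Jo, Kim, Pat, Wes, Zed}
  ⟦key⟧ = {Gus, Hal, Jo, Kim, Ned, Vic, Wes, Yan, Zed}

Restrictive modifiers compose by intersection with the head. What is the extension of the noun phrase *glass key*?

{Hal, Jo, Kim, Wes, Zed}

⟦key⟧ = {Gus, Hal, Jo, Kim, Ned, Vic, Wes, Yan, Zed}
… ∩ ⟦glass⟧ = {Gus, Hal, Jo, Kim, Ned, Vic, Wes, Yan, Zed} ∩ {Ann, Hal, Jo, Kim, Pat, Wes, Zed} = {Hal, Jo, Kim, Wes, Zed}
So ⟦glass key⟧ = {Hal, Jo, Kim, Wes, Zed}.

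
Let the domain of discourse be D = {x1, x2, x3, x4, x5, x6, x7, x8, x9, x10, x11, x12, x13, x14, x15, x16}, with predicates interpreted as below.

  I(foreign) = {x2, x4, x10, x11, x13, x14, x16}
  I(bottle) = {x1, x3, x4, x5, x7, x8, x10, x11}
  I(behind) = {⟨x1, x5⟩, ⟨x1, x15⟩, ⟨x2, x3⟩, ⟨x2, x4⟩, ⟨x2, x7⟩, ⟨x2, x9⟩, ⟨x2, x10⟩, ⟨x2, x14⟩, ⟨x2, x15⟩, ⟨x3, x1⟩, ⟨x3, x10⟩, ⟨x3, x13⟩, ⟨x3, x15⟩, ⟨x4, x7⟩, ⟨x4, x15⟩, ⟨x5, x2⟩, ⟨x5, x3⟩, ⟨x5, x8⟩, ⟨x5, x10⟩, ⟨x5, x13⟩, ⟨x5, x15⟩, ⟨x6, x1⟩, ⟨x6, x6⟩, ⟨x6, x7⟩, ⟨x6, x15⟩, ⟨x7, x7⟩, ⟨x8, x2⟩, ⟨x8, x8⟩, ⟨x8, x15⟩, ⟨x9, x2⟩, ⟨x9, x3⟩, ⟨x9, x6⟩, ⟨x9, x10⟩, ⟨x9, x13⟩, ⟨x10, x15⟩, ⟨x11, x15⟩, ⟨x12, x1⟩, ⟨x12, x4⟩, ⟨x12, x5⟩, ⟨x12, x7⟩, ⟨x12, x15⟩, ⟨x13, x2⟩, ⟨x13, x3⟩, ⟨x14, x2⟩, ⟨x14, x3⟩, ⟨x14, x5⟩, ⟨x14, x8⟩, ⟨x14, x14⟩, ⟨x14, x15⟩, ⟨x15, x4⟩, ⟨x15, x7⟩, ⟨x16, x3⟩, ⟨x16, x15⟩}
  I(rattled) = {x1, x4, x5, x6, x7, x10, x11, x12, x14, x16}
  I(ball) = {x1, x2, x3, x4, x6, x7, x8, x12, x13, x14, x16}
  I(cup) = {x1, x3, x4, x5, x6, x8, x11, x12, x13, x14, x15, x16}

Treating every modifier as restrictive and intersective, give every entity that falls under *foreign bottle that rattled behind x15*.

{x4, x10, x11}

⟦that rattled⟧ = ⟦rattled⟧ = {x1, x4, x5, x6, x7, x10, x11, x12, x14, x16}
⟦behind x15⟧ = {x : ⟨x, x15⟩ ∈ ⟦behind⟧} = {x1, x2, x3, x4, x5, x6, x8, x10, x11, x12, x14, x16}
⟦bottle⟧ = {x1, x3, x4, x5, x7, x8, x10, x11}
… ∩ ⟦that rattled⟧ = {x1, x3, x4, x5, x7, x8, x10, x11} ∩ {x1, x4, x5, x6, x7, x10, x11, x12, x14, x16} = {x1, x4, x5, x7, x10, x11}
… ∩ ⟦behind x15⟧ = {x1, x4, x5, x7, x10, x11} ∩ {x1, x2, x3, x4, x5, x6, x8, x10, x11, x12, x14, x16} = {x1, x4, x5, x10, x11}
… ∩ ⟦foreign⟧ = {x1, x4, x5, x10, x11} ∩ {x2, x4, x10, x11, x13, x14, x16} = {x4, x10, x11}
So ⟦foreign bottle that rattled behind x15⟧ = {x4, x10, x11}.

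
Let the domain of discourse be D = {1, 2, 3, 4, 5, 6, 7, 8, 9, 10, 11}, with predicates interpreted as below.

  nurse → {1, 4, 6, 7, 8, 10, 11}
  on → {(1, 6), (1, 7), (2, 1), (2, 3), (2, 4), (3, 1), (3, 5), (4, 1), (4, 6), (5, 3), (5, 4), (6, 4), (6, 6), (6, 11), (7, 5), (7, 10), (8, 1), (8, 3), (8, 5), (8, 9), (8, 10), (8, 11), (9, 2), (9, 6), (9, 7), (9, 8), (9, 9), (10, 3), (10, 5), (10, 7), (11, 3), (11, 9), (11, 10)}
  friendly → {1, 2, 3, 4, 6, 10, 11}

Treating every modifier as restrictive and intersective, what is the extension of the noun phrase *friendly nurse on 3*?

⟦on 3⟧ = {x : ⟨x, 3⟩ ∈ ⟦on⟧} = {2, 5, 8, 10, 11}
⟦nurse⟧ = {1, 4, 6, 7, 8, 10, 11}
… ∩ ⟦on 3⟧ = {1, 4, 6, 7, 8, 10, 11} ∩ {2, 5, 8, 10, 11} = {8, 10, 11}
… ∩ ⟦friendly⟧ = {8, 10, 11} ∩ {1, 2, 3, 4, 6, 10, 11} = {10, 11}
So ⟦friendly nurse on 3⟧ = {10, 11}.

{10, 11}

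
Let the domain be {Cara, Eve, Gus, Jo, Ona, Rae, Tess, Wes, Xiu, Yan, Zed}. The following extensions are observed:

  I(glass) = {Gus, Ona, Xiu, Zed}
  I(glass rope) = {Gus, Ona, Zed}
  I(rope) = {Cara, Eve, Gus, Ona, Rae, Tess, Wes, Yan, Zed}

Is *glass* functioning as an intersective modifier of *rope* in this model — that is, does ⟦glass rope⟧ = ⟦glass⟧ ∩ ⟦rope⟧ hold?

⟦glass⟧ ∩ ⟦rope⟧ = {Gus, Ona, Xiu, Zed} ∩ {Cara, Eve, Gus, Ona, Rae, Tess, Wes, Yan, Zed} = {Gus, Ona, Zed}
Observed ⟦glass rope⟧ = {Gus, Ona, Zed}.
These coincide, so the modifier is intersective here.

yes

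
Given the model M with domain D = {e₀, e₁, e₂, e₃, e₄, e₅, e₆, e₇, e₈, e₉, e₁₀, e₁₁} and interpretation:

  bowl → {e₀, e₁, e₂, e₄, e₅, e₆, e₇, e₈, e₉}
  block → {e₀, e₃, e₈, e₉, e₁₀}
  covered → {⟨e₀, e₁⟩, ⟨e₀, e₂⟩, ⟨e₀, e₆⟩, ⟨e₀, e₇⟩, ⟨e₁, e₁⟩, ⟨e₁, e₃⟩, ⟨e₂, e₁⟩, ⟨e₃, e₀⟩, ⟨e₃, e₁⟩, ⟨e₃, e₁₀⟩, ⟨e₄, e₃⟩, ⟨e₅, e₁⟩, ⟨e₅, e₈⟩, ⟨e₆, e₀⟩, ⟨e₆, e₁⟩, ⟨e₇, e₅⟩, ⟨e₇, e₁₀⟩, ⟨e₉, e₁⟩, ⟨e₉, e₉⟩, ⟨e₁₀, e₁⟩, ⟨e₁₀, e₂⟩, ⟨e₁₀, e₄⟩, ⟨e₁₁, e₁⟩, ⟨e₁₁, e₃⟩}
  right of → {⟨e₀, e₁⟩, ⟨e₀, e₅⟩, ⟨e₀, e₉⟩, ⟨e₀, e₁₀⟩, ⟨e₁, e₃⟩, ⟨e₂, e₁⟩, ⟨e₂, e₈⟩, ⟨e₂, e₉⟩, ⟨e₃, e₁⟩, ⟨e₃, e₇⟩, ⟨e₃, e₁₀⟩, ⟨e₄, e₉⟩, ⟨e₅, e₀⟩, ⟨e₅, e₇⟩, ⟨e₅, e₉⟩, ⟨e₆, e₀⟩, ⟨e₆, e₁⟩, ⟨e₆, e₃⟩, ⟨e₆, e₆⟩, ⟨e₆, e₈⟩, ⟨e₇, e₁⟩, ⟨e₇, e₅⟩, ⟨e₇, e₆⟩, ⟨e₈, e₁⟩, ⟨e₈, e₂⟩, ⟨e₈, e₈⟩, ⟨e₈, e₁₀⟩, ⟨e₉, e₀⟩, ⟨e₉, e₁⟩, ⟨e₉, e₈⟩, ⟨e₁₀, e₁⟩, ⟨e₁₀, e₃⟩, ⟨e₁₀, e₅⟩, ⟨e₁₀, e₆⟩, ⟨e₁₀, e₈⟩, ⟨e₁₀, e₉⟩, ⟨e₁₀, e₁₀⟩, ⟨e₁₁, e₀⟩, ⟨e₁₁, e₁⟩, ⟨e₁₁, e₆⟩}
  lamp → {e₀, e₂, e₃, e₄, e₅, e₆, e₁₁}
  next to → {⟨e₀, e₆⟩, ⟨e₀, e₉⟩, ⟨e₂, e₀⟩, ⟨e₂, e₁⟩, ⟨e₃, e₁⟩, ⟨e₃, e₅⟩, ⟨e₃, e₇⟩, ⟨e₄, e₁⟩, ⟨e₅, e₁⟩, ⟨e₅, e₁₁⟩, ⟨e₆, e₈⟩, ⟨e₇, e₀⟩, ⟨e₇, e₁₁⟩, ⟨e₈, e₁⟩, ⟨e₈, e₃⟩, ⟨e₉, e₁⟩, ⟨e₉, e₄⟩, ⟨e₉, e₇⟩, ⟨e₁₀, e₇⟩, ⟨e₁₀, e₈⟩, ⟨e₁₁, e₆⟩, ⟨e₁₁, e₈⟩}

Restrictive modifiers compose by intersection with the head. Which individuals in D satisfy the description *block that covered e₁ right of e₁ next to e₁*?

{e₃, e₉}

⟦that covered e₁⟧ = {x : ⟨x, e₁⟩ ∈ ⟦covered⟧} = {e₀, e₁, e₂, e₃, e₅, e₆, e₉, e₁₀, e₁₁}
⟦right of e₁⟧ = {x : ⟨x, e₁⟩ ∈ ⟦right of⟧} = {e₀, e₂, e₃, e₆, e₇, e₈, e₉, e₁₀, e₁₁}
⟦next to e₁⟧ = {x : ⟨x, e₁⟩ ∈ ⟦next to⟧} = {e₂, e₃, e₄, e₅, e₈, e₉}
⟦block⟧ = {e₀, e₃, e₈, e₉, e₁₀}
… ∩ ⟦that covered e₁⟧ = {e₀, e₃, e₈, e₉, e₁₀} ∩ {e₀, e₁, e₂, e₃, e₅, e₆, e₉, e₁₀, e₁₁} = {e₀, e₃, e₉, e₁₀}
… ∩ ⟦right of e₁⟧ = {e₀, e₃, e₉, e₁₀} ∩ {e₀, e₂, e₃, e₆, e₇, e₈, e₉, e₁₀, e₁₁} = {e₀, e₃, e₉, e₁₀}
… ∩ ⟦next to e₁⟧ = {e₀, e₃, e₉, e₁₀} ∩ {e₂, e₃, e₄, e₅, e₈, e₉} = {e₃, e₉}
So ⟦block that covered e₁ right of e₁ next to e₁⟧ = {e₃, e₉}.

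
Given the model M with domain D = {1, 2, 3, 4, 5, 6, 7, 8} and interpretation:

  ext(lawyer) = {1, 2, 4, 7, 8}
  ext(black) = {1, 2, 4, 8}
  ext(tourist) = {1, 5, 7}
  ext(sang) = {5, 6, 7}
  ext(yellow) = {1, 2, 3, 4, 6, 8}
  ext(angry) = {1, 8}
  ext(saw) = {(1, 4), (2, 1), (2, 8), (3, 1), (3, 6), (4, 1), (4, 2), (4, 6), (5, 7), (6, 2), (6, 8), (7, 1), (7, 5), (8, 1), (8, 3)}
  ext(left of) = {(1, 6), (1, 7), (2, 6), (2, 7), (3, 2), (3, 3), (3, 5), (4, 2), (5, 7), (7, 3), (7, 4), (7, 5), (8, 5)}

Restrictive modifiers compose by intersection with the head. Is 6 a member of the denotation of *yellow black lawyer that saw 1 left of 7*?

no

⟦that saw 1⟧ = {x : ⟨x, 1⟩ ∈ ⟦saw⟧} = {2, 3, 4, 7, 8}
⟦left of 7⟧ = {x : ⟨x, 7⟩ ∈ ⟦left of⟧} = {1, 2, 5}
⟦lawyer⟧ = {1, 2, 4, 7, 8}
… ∩ ⟦that saw 1⟧ = {1, 2, 4, 7, 8} ∩ {2, 3, 4, 7, 8} = {2, 4, 7, 8}
… ∩ ⟦left of 7⟧ = {2, 4, 7, 8} ∩ {1, 2, 5} = {2}
… ∩ ⟦yellow⟧ = {2} ∩ {1, 2, 3, 4, 6, 8} = {2}
… ∩ ⟦black⟧ = {2} ∩ {1, 2, 4, 8} = {2}
⟦yellow black lawyer that saw 1 left of 7⟧ = {2}; 6 ∉ this set.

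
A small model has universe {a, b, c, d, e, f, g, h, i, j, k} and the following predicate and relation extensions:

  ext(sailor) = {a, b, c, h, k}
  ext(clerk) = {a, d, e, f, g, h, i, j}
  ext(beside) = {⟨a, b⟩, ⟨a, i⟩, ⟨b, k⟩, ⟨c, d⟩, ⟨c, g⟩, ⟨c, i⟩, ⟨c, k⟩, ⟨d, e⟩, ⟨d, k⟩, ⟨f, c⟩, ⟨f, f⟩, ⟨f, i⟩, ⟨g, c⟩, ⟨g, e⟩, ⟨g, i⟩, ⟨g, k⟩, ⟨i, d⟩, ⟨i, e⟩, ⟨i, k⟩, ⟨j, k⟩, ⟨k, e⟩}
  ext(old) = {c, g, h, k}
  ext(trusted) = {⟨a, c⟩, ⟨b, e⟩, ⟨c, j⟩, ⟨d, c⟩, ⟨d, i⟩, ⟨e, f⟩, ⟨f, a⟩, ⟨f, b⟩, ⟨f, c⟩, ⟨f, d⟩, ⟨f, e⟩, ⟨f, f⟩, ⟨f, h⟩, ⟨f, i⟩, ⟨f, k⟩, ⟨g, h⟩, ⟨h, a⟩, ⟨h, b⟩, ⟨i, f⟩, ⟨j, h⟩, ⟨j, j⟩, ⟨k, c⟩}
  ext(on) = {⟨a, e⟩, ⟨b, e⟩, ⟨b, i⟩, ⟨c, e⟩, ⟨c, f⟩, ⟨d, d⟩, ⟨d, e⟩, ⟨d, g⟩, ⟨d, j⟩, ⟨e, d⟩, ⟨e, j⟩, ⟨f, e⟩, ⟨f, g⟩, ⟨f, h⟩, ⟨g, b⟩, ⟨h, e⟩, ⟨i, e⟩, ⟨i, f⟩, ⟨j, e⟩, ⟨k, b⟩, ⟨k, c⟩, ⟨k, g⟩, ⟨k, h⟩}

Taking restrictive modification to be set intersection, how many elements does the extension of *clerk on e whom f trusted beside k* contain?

2

⟦on e⟧ = {x : ⟨x, e⟩ ∈ ⟦on⟧} = {a, b, c, d, f, h, i, j}
⟦whom f trusted⟧ = {x : ⟨f, x⟩ ∈ ⟦trusted⟧} = {a, b, c, d, e, f, h, i, k}
⟦beside k⟧ = {x : ⟨x, k⟩ ∈ ⟦beside⟧} = {b, c, d, g, i, j}
⟦clerk⟧ = {a, d, e, f, g, h, i, j}
… ∩ ⟦on e⟧ = {a, d, e, f, g, h, i, j} ∩ {a, b, c, d, f, h, i, j} = {a, d, f, h, i, j}
… ∩ ⟦whom f trusted⟧ = {a, d, f, h, i, j} ∩ {a, b, c, d, e, f, h, i, k} = {a, d, f, h, i}
… ∩ ⟦beside k⟧ = {a, d, f, h, i} ∩ {b, c, d, g, i, j} = {d, i}
⟦clerk on e whom f trusted beside k⟧ = {d, i}, so the cardinality is 2.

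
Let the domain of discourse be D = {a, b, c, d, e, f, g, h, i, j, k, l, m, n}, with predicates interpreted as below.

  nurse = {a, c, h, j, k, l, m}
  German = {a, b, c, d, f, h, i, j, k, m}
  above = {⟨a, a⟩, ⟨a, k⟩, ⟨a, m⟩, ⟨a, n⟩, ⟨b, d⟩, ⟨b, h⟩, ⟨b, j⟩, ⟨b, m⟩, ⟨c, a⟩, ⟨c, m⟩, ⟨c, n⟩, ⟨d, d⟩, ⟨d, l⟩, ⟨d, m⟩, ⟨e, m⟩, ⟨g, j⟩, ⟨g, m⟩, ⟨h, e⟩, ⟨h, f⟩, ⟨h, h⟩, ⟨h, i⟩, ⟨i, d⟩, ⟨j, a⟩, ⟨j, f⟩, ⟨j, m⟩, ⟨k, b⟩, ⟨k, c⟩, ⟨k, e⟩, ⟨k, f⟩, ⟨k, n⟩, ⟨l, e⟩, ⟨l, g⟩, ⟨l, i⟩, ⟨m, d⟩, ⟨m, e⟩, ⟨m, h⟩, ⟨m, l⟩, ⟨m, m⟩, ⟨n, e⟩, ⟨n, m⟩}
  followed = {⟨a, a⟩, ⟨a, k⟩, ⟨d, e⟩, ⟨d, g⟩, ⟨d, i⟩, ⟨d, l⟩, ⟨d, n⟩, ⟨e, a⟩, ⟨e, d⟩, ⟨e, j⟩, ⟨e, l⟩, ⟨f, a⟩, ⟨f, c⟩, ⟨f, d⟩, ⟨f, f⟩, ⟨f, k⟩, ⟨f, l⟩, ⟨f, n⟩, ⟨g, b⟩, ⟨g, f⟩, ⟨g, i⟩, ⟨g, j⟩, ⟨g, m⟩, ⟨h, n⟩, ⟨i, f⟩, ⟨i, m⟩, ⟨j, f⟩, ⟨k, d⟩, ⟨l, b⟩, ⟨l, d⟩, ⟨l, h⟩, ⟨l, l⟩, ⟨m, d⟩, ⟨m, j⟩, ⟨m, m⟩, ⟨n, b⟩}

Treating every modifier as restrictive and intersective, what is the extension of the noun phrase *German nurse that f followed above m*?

⟦that f followed⟧ = {x : ⟨f, x⟩ ∈ ⟦followed⟧} = {a, c, d, f, k, l, n}
⟦above m⟧ = {x : ⟨x, m⟩ ∈ ⟦above⟧} = {a, b, c, d, e, g, j, m, n}
⟦nurse⟧ = {a, c, h, j, k, l, m}
… ∩ ⟦that f followed⟧ = {a, c, h, j, k, l, m} ∩ {a, c, d, f, k, l, n} = {a, c, k, l}
… ∩ ⟦above m⟧ = {a, c, k, l} ∩ {a, b, c, d, e, g, j, m, n} = {a, c}
… ∩ ⟦German⟧ = {a, c} ∩ {a, b, c, d, f, h, i, j, k, m} = {a, c}
So ⟦German nurse that f followed above m⟧ = {a, c}.

{a, c}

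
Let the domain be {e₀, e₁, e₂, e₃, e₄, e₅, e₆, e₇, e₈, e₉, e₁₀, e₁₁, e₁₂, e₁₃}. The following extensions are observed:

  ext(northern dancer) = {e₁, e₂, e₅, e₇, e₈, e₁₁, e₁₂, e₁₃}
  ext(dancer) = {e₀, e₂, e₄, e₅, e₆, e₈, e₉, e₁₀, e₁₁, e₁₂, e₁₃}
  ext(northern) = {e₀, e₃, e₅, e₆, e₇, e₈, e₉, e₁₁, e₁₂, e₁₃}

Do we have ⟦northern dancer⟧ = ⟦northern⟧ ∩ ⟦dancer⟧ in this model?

no

⟦northern⟧ ∩ ⟦dancer⟧ = {e₀, e₃, e₅, e₆, e₇, e₈, e₉, e₁₁, e₁₂, e₁₃} ∩ {e₀, e₂, e₄, e₅, e₆, e₈, e₉, e₁₀, e₁₁, e₁₂, e₁₃} = {e₀, e₅, e₆, e₈, e₉, e₁₁, e₁₂, e₁₃}
Observed ⟦northern dancer⟧ = {e₁, e₂, e₅, e₇, e₈, e₁₁, e₁₂, e₁₃}.
These differ, so the modifier is not intersective in this model.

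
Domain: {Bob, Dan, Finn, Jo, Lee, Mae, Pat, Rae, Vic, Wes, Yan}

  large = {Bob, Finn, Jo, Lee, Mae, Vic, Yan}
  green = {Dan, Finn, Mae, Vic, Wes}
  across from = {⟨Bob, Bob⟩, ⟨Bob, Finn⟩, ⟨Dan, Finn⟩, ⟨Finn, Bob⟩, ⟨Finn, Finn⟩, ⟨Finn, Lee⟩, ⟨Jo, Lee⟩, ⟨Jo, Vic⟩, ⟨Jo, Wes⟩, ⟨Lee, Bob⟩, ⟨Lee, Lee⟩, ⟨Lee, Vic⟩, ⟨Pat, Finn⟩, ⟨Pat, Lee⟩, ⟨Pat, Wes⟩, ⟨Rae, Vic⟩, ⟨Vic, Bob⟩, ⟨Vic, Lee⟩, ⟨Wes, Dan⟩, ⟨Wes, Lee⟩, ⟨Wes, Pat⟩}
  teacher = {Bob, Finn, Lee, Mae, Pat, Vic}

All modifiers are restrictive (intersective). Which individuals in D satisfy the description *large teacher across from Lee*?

{Finn, Lee, Vic}

⟦across from Lee⟧ = {x : ⟨x, Lee⟩ ∈ ⟦across from⟧} = {Finn, Jo, Lee, Pat, Vic, Wes}
⟦teacher⟧ = {Bob, Finn, Lee, Mae, Pat, Vic}
… ∩ ⟦across from Lee⟧ = {Bob, Finn, Lee, Mae, Pat, Vic} ∩ {Finn, Jo, Lee, Pat, Vic, Wes} = {Finn, Lee, Pat, Vic}
… ∩ ⟦large⟧ = {Finn, Lee, Pat, Vic} ∩ {Bob, Finn, Jo, Lee, Mae, Vic, Yan} = {Finn, Lee, Vic}
So ⟦large teacher across from Lee⟧ = {Finn, Lee, Vic}.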